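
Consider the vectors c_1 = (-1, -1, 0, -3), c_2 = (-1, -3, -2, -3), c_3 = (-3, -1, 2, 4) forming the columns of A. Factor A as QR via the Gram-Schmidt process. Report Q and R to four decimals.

Q = [[-0.3015, 0.0658, -0.7559], [-0.3015, -0.6580, -0.3780], [0.0000, -0.7237, 0.3780], [-0.9045, 0.1974, 0.3780]], R = [[3.3166, 3.9196, -2.4121], [0.0000, 2.7634, -0.1974], [0.0000, 0.0000, 4.9135]]

q_1 = c_1/‖c_1‖ = (-1, -1, 0, -3)/3.3166 = (-0.3015, -0.3015, 0.0000, -0.9045).
r_{12} = q_1·c_2 = 3.9196.
u_2 = c_2 − 3.9196·q_1 = (0.1818, -1.8182, -2.0000, 0.5455).
‖u_2‖ = 2.7634, so q_2 = (0.0658, -0.6580, -0.7237, 0.1974).
r_{13} = q_1·c_3 = -2.4121; r_{23} = q_2·c_3 = -0.1974.
u_3 = c_3 + 2.4121·q_1 + 0.1974·q_2 = (-3.7143, -1.8571, 1.8571, 1.8571).
‖u_3‖ = 4.9135, so q_3 = (-0.7559, -0.3780, 0.3780, 0.3780).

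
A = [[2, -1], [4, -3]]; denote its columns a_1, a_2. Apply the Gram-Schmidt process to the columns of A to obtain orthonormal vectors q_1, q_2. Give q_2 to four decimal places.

a_1 = (2, 4); ‖a_1‖ = 4.4721, so q_1 = (0.4472, 0.8944).
q_1·a_2 = 0.4472·(-1) + 0.8944·(-3) = -3.1305.
u_2 = a_2 + 3.1305·q_1 = (0.4000, -0.2000).
‖u_2‖ = 0.4472, so q_2 = (0.8944, -0.4472).

q_2 = (0.8944, -0.4472)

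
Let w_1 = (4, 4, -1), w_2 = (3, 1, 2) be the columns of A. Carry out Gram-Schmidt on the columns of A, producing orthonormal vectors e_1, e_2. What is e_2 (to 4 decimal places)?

e_2 = (0.4590, -0.2455, 0.8539)

w_1 = (4, 4, -1); ‖w_1‖ = 5.7446, so e_1 = (0.6963, 0.6963, -0.1741).
e_1·w_2 = 0.6963·3 + 0.6963·1 + (-0.1741)·2 = 2.4371.
u_2 = w_2 − 2.4371·e_1 = (1.3030, -0.6970, 2.4242).
‖u_2‖ = 2.8391, so e_2 = (0.4590, -0.2455, 0.8539).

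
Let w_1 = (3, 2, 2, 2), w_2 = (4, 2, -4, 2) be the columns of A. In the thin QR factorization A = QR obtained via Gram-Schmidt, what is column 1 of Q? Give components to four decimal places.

e_1 = (0.6547, 0.4364, 0.4364, 0.4364)

w_1 = (3, 2, 2, 2); ‖w_1‖ = 4.5826, so e_1 = (0.6547, 0.4364, 0.4364, 0.4364).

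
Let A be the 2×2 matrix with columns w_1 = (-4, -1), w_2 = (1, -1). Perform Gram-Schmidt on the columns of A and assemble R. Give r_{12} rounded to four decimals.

r_{12} = -0.7276

w_1 = (-4, -1); ‖w_1‖ = 4.1231, so q_1 = (-0.9701, -0.2425).
r_{12} = q_1·w_2 = -0.7276.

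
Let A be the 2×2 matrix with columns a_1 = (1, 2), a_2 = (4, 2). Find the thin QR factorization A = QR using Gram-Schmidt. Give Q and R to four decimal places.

Q = [[0.4472, 0.8944], [0.8944, -0.4472]], R = [[2.2361, 3.5777], [0.0000, 2.6833]]

a_1 = (1, 2); ‖a_1‖ = 2.2361, so e_1 = (0.4472, 0.8944).
e_1·a_2 = 0.4472·4 + 0.8944·2 = 3.5777.
u_2 = a_2 − 3.5777·e_1 = (2.4000, -1.2000).
‖u_2‖ = 2.6833, so e_2 = (0.8944, -0.4472).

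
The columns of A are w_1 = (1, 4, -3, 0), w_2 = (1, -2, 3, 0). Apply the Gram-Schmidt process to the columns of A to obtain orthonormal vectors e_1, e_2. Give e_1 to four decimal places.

e_1 = (0.1961, 0.7845, -0.5883, 0.0000)

w_1 = (1, 4, -3, 0); ‖w_1‖ = 5.0990, so e_1 = (0.1961, 0.7845, -0.5883, 0.0000).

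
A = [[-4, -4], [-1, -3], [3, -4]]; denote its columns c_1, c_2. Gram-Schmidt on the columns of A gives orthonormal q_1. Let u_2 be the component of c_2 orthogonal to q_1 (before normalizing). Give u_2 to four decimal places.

q_1 = c_1/‖c_1‖ = (-4, -1, 3)/5.0990 = (-0.7845, -0.1961, 0.5883).
r_{12} = q_1·c_2 = 1.3728.
u_2 = c_2 − 1.3728·q_1 = (-2.9231, -2.7308, -4.8077).

u_2 = (-2.9231, -2.7308, -4.8077)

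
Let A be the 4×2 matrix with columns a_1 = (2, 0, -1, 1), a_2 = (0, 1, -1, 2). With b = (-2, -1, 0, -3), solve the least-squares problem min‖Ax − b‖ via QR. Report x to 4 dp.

x = (-0.7778, -0.7778)

a_1 = (2, 0, -1, 1); ‖a_1‖ = 2.4495, so e_1 = (0.8165, 0.0000, -0.4082, 0.4082).
e_1·a_2 = 0.8165·0 + 0.0000·1 + (-0.4082)·(-1) + 0.4082·2 = 1.2247.
u_2 = a_2 − 1.2247·e_1 = (-1.0000, 1.0000, -0.5000, 1.5000).
‖u_2‖ = 2.1213, so e_2 = (-0.4714, 0.4714, -0.2357, 0.7071).
Qᵀb = (-2.8577, -1.6499).
Back-substitute: x_2 = -1.6499/2.1213 = -0.7778.
x_1 = (-2.8577 − 1.2247·(-0.7778))/2.4495 = -0.7778.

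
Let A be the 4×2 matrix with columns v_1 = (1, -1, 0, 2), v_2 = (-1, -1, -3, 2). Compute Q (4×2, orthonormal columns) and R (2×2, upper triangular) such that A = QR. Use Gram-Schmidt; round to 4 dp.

Q = [[0.4082, -0.4746], [-0.4082, -0.0949], [0.0000, -0.8542], [0.8165, 0.1898]], R = [[2.4495, 1.6330], [0.0000, 3.5119]]

q_1 = v_1/‖v_1‖ = (1, -1, 0, 2)/2.4495 = (0.4082, -0.4082, 0.0000, 0.8165).
r_{12} = q_1·v_2 = 1.6330.
u_2 = v_2 − 1.6330·q_1 = (-1.6667, -0.3333, -3.0000, 0.6667).
‖u_2‖ = 3.5119, so q_2 = (-0.4746, -0.0949, -0.8542, 0.1898).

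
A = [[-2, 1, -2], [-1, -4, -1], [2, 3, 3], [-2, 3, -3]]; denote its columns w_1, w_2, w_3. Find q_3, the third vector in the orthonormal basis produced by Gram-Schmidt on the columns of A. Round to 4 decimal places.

w_1 = (-2, -1, 2, -2); ‖w_1‖ = 3.6056, so q_1 = (-0.5547, -0.2774, 0.5547, -0.5547).
q_1·w_2 = (-0.5547)·1 + (-0.2774)·(-4) + 0.5547·3 + (-0.5547)·3 = 0.5547.
u_2 = w_2 − 0.5547·q_1 = (1.3077, -3.8462, 2.6923, 3.3077).
‖u_2‖ = 5.8900, so q_2 = (0.2220, -0.6530, 0.4571, 0.5616).
q_1·w_3 = (-0.5547)·(-2) + (-0.2774)·(-1) + 0.5547·3 + (-0.5547)·(-3) = 4.7150; q_2·w_3 = 0.2220·(-2) + (-0.6530)·(-1) + 0.4571·3 + 0.5616·(-3) = -0.1045.
u_3 = w_3 − 4.7150·q_1 + 0.1045·q_2 = (0.6386, 0.2395, 0.4324, -0.3259).
‖u_3‖ = 0.8708, so q_3 = (0.7333, 0.2750, 0.4965, -0.3743).

q_3 = (0.7333, 0.2750, 0.4965, -0.3743)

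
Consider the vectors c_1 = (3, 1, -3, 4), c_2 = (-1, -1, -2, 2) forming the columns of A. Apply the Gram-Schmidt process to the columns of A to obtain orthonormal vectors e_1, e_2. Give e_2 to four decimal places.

c_1 = (3, 1, -3, 4); ‖c_1‖ = 5.9161, so e_1 = (0.5071, 0.1690, -0.5071, 0.6761).
e_1·c_2 = 0.5071·(-1) + 0.1690·(-1) + (-0.5071)·(-2) + 0.6761·2 = 1.6903.
u_2 = c_2 − 1.6903·e_1 = (-1.8571, -1.2857, -1.1429, 0.8571).
‖u_2‖ = 2.6726, so e_2 = (-0.6949, -0.4811, -0.4276, 0.3207).

e_2 = (-0.6949, -0.4811, -0.4276, 0.3207)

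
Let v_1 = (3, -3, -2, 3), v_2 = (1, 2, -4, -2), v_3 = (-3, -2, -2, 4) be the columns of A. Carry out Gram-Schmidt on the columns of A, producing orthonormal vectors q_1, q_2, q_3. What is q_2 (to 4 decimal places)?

v_1 = (3, -3, -2, 3); ‖v_1‖ = 5.5678, so q_1 = (0.5388, -0.5388, -0.3592, 0.5388).
q_1·v_2 = 0.5388·1 + (-0.5388)·2 + (-0.3592)·(-4) + 0.5388·(-2) = -0.1796.
u_2 = v_2 + 0.1796·q_1 = (1.0968, 1.9032, -4.0645, -1.9032).
‖u_2‖ = 4.9968, so q_2 = (0.2195, 0.3809, -0.8134, -0.3809).

q_2 = (0.2195, 0.3809, -0.8134, -0.3809)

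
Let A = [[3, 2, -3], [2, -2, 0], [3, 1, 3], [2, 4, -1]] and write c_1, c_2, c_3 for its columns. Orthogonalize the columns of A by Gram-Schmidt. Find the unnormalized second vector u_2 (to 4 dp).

u_2 = (0.5000, -3.0000, -0.5000, 3.0000)

e_1 = c_1/‖c_1‖ = (3, 2, 3, 2)/5.0990 = (0.5883, 0.3922, 0.5883, 0.3922).
r_{12} = e_1·c_2 = 2.5495.
u_2 = c_2 − 2.5495·e_1 = (0.5000, -3.0000, -0.5000, 3.0000).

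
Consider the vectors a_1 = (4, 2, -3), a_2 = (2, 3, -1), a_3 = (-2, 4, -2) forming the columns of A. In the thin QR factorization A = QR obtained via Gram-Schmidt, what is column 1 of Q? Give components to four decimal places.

a_1 = (4, 2, -3); ‖a_1‖ = 5.3852, so q_1 = (0.7428, 0.3714, -0.5571).

q_1 = (0.7428, 0.3714, -0.5571)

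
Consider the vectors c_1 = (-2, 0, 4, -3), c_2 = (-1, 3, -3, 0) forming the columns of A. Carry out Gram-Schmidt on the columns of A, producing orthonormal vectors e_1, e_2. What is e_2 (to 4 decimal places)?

e_1 = c_1/‖c_1‖ = (-2, 0, 4, -3)/5.3852 = (-0.3714, 0.0000, 0.7428, -0.5571).
r_{12} = e_1·c_2 = -1.8570.
u_2 = c_2 + 1.8570·e_1 = (-1.6897, 3.0000, -1.6207, -1.0345).
‖u_2‖ = 3.9436, so e_2 = (-0.4285, 0.7607, -0.4110, -0.2623).

e_2 = (-0.4285, 0.7607, -0.4110, -0.2623)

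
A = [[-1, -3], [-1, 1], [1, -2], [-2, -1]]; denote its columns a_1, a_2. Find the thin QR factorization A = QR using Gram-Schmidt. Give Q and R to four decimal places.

q_1 = a_1/‖a_1‖ = (-1, -1, 1, -2)/2.6458 = (-0.3780, -0.3780, 0.3780, -0.7559).
r_{12} = q_1·a_2 = 0.7559.
u_2 = a_2 − 0.7559·q_1 = (-2.7143, 1.2857, -2.2857, -0.4286).
‖u_2‖ = 3.7985, so q_2 = (-0.7146, 0.3385, -0.6017, -0.1128).

Q = [[-0.3780, -0.7146], [-0.3780, 0.3385], [0.3780, -0.6017], [-0.7559, -0.1128]], R = [[2.6458, 0.7559], [0.0000, 3.7985]]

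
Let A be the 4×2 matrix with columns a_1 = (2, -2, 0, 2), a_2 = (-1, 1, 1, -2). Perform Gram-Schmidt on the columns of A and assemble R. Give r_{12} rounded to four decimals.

r_{12} = -2.3094

a_1 = (2, -2, 0, 2); ‖a_1‖ = 3.4641, so q_1 = (0.5774, -0.5774, 0.0000, 0.5774).
r_{12} = q_1·a_2 = -2.3094.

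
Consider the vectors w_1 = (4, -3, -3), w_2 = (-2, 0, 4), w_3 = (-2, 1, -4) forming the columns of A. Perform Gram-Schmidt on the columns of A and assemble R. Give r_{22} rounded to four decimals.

r_{22} = 2.8697

w_1 = (4, -3, -3); ‖w_1‖ = 5.8310, so e_1 = (0.6860, -0.5145, -0.5145).
e_1·w_2 = 0.6860·(-2) + (-0.5145)·0 + (-0.5145)·4 = -3.4300.
u_2 = w_2 + 3.4300·e_1 = (0.3529, -1.7647, 2.2353).
r_{22} = ‖u_2‖ = 2.8697.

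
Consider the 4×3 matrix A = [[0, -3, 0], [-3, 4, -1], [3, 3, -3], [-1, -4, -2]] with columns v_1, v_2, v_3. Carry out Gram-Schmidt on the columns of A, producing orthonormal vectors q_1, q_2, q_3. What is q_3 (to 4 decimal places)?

v_1 = (0, -3, 3, -1); ‖v_1‖ = 4.3589, so q_1 = (0.0000, -0.6882, 0.6882, -0.2294).
q_1·v_2 = 0.0000·(-3) + (-0.6882)·4 + 0.6882·3 + (-0.2294)·(-4) = 0.2294.
u_2 = v_2 − 0.2294·q_1 = (-3.0000, 4.1579, 2.8421, -3.9474).
‖u_2‖ = 7.0673, so q_2 = (-0.4245, 0.5883, 0.4021, -0.5585).
q_1·v_3 = 0.0000·0 + (-0.6882)·(-1) + 0.6882·(-3) + (-0.2294)·(-2) = -0.9177; q_2·v_3 = (-0.4245)·0 + 0.5883·(-1) + 0.4021·(-3) + (-0.5585)·(-2) = -0.6777.
u_3 = v_3 + 0.9177·q_1 + 0.6777·q_2 = (-0.2877, -1.2329, -2.0959, -2.5890).
‖u_3‖ = 3.5635, so q_3 = (-0.0807, -0.3460, -0.5882, -0.7265).

q_3 = (-0.0807, -0.3460, -0.5882, -0.7265)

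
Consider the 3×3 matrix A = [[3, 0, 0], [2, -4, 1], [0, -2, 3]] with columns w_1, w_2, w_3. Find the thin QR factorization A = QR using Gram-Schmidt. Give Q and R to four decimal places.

Q = [[0.8321, 0.4755, 0.2857], [0.5547, -0.7132, -0.4286], [0.0000, -0.5151, 0.8571]], R = [[3.6056, -2.2188, 0.5547], [0.0000, 3.8829, -2.2584], [0.0000, 0.0000, 2.1429]]

e_1 = w_1/‖w_1‖ = (3, 2, 0)/3.6056 = (0.8321, 0.5547, 0.0000).
r_{12} = e_1·w_2 = -2.2188.
u_2 = w_2 + 2.2188·e_1 = (1.8462, -2.7692, -2.0000).
‖u_2‖ = 3.8829, so e_2 = (0.4755, -0.7132, -0.5151).
r_{13} = e_1·w_3 = 0.5547; r_{23} = e_2·w_3 = -2.2584.
u_3 = w_3 − 0.5547·e_1 + 2.2584·e_2 = (0.6122, -0.9184, 1.8367).
‖u_3‖ = 2.1429, so e_3 = (0.2857, -0.4286, 0.8571).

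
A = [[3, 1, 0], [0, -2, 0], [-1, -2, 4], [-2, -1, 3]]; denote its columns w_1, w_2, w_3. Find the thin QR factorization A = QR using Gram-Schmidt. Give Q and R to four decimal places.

e_1 = w_1/‖w_1‖ = (3, 0, -1, -2)/3.7417 = (0.8018, 0.0000, -0.2673, -0.5345).
r_{12} = e_1·w_2 = 1.8708.
u_2 = w_2 − 1.8708·e_1 = (-0.5000, -2.0000, -1.5000, 0.0000).
‖u_2‖ = 2.5495, so e_2 = (-0.1961, -0.7845, -0.5883, 0.0000).
r_{13} = e_1·w_3 = -2.6726; r_{23} = e_2·w_3 = -2.3534.
u_3 = w_3 + 2.6726·e_1 + 2.3534·e_2 = (1.6813, -1.8462, 1.9011, 1.5714).
‖u_3‖ = 3.5098, so e_3 = (0.4790, -0.5260, 0.5417, 0.4477).

Q = [[0.8018, -0.1961, 0.4790], [0.0000, -0.7845, -0.5260], [-0.2673, -0.5883, 0.5417], [-0.5345, 0.0000, 0.4477]], R = [[3.7417, 1.8708, -2.6726], [0.0000, 2.5495, -2.3534], [0.0000, 0.0000, 3.5098]]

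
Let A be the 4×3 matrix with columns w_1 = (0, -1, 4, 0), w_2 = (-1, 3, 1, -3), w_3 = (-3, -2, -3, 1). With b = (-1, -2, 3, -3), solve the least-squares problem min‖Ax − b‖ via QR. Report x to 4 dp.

e_1 = w_1/‖w_1‖ = (0, -1, 4, 0)/4.1231 = (0.0000, -0.2425, 0.9701, 0.0000).
r_{12} = e_1·w_2 = 0.2425.
u_2 = w_2 − 0.2425·e_1 = (-1.0000, 3.0588, 0.7647, -3.0000).
‖u_2‖ = 4.4656, so e_2 = (-0.2239, 0.6850, 0.1712, -0.6718).
r_{13} = e_1·w_3 = -2.4254; r_{23} = e_2·w_3 = -1.8837.
u_3 = w_3 + 2.4254·e_1 + 1.8837·e_2 = (-3.4218, -1.2979, -0.3245, -0.2655).
‖u_3‖ = 3.6837, so e_3 = (-0.9289, -0.3523, -0.0881, -0.0721).
Qᵀb = (3.3955, 1.3831, 1.5856).
Back-substitute: x_3 = 1.5856/3.6837 = 0.4304.
x_2 = (1.3831 + 1.8837·0.4304)/4.4656 = 0.4913.
x_1 = (3.3955 − 0.2425·0.4913 + 2.4254·0.4304)/4.1231 = 1.0478.

x = (1.0478, 0.4913, 0.4304)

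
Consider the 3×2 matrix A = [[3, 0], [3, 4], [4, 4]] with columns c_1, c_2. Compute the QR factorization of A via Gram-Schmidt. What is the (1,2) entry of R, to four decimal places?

c_1 = (3, 3, 4); ‖c_1‖ = 5.8310, so e_1 = (0.5145, 0.5145, 0.6860).
r_{12} = e_1·c_2 = 4.8020.

r_{12} = 4.8020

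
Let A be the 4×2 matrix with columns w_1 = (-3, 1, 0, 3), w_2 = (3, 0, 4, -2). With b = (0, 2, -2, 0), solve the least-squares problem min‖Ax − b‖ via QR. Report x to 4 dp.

q_1 = w_1/‖w_1‖ = (-3, 1, 0, 3)/4.3589 = (-0.6882, 0.2294, 0.0000, 0.6882).
r_{12} = q_1·w_2 = -3.4412.
u_2 = w_2 + 3.4412·q_1 = (0.6316, 0.7895, 4.0000, 0.3684).
‖u_2‖ = 4.1422, so q_2 = (0.1525, 0.1906, 0.9657, 0.0889).
Qᵀb = (0.4588, -1.5502).
Back-substitute: x_2 = -1.5502/4.1422 = -0.3742.
x_1 = (0.4588 + 3.4412·(-0.3742))/4.3589 = -0.1902.

x = (-0.1902, -0.3742)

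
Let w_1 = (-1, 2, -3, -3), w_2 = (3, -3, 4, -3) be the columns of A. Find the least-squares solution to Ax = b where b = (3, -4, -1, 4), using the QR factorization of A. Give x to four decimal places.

w_1 = (-1, 2, -3, -3); ‖w_1‖ = 4.7958, so e_1 = (-0.2085, 0.4170, -0.6255, -0.6255).
e_1·w_2 = (-0.2085)·3 + 0.4170·(-3) + (-0.6255)·4 + (-0.6255)·(-3) = -2.5022.
u_2 = w_2 + 2.5022·e_1 = (2.4783, -1.9565, 2.4348, -4.5652).
‖u_2‖ = 6.0613, so e_2 = (0.4089, -0.3228, 0.4017, -0.7532).
Qᵀb = (-4.1703, -0.8966).
Back-substitute: x_2 = -0.8966/6.0613 = -0.1479.
x_1 = (-4.1703 + 2.5022·(-0.1479))/4.7958 = -0.9467.

x = (-0.9467, -0.1479)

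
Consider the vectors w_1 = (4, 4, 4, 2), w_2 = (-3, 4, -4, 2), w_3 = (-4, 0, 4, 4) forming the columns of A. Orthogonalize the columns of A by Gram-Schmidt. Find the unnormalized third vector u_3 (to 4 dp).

u_3 = (-4.3304, -1.1670, 3.7891, 3.4165)

w_1 = (4, 4, 4, 2); ‖w_1‖ = 7.2111, so q_1 = (0.5547, 0.5547, 0.5547, 0.2774).
q_1·w_2 = 0.5547·(-3) + 0.5547·4 + 0.5547·(-4) + 0.2774·2 = -1.1094.
u_2 = w_2 + 1.1094·q_1 = (-2.3846, 4.6154, -3.3846, 2.3077).
‖u_2‖ = 6.6158, so q_2 = (-0.3604, 0.6976, -0.5116, 0.3488).
q_1·w_3 = 0.5547·(-4) + 0.5547·0 + 0.5547·4 + 0.2774·4 = 1.1094; q_2·w_3 = (-0.3604)·(-4) + 0.6976·0 + (-0.5116)·4 + 0.3488·4 = 0.7906.
u_3 = w_3 − 1.1094·q_1 − 0.7906·q_2 = (-4.3304, -1.1670, 3.7891, 3.4165).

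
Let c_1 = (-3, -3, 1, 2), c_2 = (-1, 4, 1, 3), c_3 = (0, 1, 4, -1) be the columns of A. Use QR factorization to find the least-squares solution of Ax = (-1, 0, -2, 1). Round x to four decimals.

x = (0.1228, 0.1840, -0.5443)

q_1 = c_1/‖c_1‖ = (-3, -3, 1, 2)/4.7958 = (-0.6255, -0.6255, 0.2085, 0.4170).
r_{12} = q_1·c_2 = -0.4170.
u_2 = c_2 + 0.4170·q_1 = (-1.2609, 3.7391, 1.0870, 3.1739).
‖u_2‖ = 5.1794, so q_2 = (-0.2434, 0.7219, 0.2099, 0.6128).
r_{13} = q_1·c_3 = -0.2085; r_{23} = q_2·c_3 = 0.9486.
u_3 = c_3 + 0.2085·q_1 − 0.9486·q_2 = (0.1005, 0.1848, 3.8444, -1.4943).
‖u_3‖ = 4.1300, so q_3 = (0.0243, 0.0447, 0.9309, -0.3618).
Qᵀb = (0.6255, 0.4365, -2.2479).
Back-substitute: x_3 = -2.2479/4.1300 = -0.5443.
x_2 = (0.4365 − 0.9486·(-0.5443))/5.1794 = 0.1840.
x_1 = (0.6255 + 0.4170·0.1840 + 0.2085·(-0.5443))/4.7958 = 0.1228.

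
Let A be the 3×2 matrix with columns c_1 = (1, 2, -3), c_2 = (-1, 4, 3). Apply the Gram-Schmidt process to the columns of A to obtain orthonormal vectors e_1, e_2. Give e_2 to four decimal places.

e_2 = (-0.1690, 0.8452, 0.5071)

c_1 = (1, 2, -3); ‖c_1‖ = 3.7417, so e_1 = (0.2673, 0.5345, -0.8018).
e_1·c_2 = 0.2673·(-1) + 0.5345·4 + (-0.8018)·3 = -0.5345.
u_2 = c_2 + 0.5345·e_1 = (-0.8571, 4.2857, 2.5714).
‖u_2‖ = 5.0709, so e_2 = (-0.1690, 0.8452, 0.5071).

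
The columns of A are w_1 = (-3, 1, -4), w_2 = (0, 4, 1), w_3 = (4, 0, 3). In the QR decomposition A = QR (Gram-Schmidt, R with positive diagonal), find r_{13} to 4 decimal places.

r_{13} = -4.7068

e_1 = w_1/‖w_1‖ = (-3, 1, -4)/5.0990 = (-0.5883, 0.1961, -0.7845).
r_{13} = e_1·w_3 = -4.7068.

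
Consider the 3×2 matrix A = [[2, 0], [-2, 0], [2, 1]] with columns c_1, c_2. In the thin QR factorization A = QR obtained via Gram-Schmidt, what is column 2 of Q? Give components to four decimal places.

c_1 = (2, -2, 2); ‖c_1‖ = 3.4641, so e_1 = (0.5774, -0.5774, 0.5774).
e_1·c_2 = 0.5774·0 + (-0.5774)·0 + 0.5774·1 = 0.5774.
u_2 = c_2 − 0.5774·e_1 = (-0.3333, 0.3333, 0.6667).
‖u_2‖ = 0.8165, so e_2 = (-0.4082, 0.4082, 0.8165).

e_2 = (-0.4082, 0.4082, 0.8165)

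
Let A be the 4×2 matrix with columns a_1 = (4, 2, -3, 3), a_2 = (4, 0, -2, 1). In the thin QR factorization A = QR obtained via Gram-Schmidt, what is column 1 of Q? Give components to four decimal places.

e_1 = (0.6489, 0.3244, -0.4867, 0.4867)

a_1 = (4, 2, -3, 3); ‖a_1‖ = 6.1644, so e_1 = (0.6489, 0.3244, -0.4867, 0.4867).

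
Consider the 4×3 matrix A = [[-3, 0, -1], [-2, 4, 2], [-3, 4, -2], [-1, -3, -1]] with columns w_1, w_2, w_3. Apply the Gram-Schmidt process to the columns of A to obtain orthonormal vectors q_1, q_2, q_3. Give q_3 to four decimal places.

q_1 = w_1/‖w_1‖ = (-3, -2, -3, -1)/4.7958 = (-0.6255, -0.4170, -0.6255, -0.2085).
r_{12} = q_1·w_2 = -3.5447.
u_2 = w_2 + 3.5447·q_1 = (-2.2174, 2.5217, 1.7826, -3.7391).
‖u_2‖ = 5.3324, so q_2 = (-0.4158, 0.4729, 0.3343, -0.7012).
r_{13} = q_1·w_3 = 1.2511; r_{23} = q_2·w_3 = 1.3943.
u_3 = w_3 − 1.2511·q_1 − 1.3943·q_2 = (0.3624, 1.8624, -1.6835, 0.2385).
‖u_3‖ = 2.5477, so q_3 = (0.1422, 0.7310, -0.6608, 0.0936).

q_3 = (0.1422, 0.7310, -0.6608, 0.0936)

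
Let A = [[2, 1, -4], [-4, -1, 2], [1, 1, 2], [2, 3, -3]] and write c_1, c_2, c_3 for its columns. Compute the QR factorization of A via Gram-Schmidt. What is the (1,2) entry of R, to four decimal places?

e_1 = c_1/‖c_1‖ = (2, -4, 1, 2)/5.0000 = (0.4000, -0.8000, 0.2000, 0.4000).
r_{12} = e_1·c_2 = 2.6000.

r_{12} = 2.6000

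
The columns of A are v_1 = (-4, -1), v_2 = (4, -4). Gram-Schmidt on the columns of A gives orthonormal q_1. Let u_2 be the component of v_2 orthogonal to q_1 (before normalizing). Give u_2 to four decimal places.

u_2 = (1.1765, -4.7059)

v_1 = (-4, -1); ‖v_1‖ = 4.1231, so q_1 = (-0.9701, -0.2425).
q_1·v_2 = (-0.9701)·4 + (-0.2425)·(-4) = -2.9104.
u_2 = v_2 + 2.9104·q_1 = (1.1765, -4.7059).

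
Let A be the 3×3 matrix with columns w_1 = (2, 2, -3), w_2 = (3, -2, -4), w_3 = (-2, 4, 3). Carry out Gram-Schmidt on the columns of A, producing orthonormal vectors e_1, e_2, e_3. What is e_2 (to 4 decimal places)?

e_2 = (0.3237, -0.8725, -0.3659)

e_1 = w_1/‖w_1‖ = (2, 2, -3)/4.1231 = (0.4851, 0.4851, -0.7276).
r_{12} = e_1·w_2 = 3.3955.
u_2 = w_2 − 3.3955·e_1 = (1.3529, -3.6471, -1.5294).
‖u_2‖ = 4.1798, so e_2 = (0.3237, -0.8725, -0.3659).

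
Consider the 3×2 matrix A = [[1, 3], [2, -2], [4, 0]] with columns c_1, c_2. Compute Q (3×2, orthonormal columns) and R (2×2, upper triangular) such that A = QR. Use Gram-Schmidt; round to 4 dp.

c_1 = (1, 2, 4); ‖c_1‖ = 4.5826, so q_1 = (0.2182, 0.4364, 0.8729).
q_1·c_2 = 0.2182·3 + 0.4364·(-2) + 0.8729·0 = -0.2182.
u_2 = c_2 + 0.2182·q_1 = (3.0476, -1.9048, 0.1905).
‖u_2‖ = 3.5989, so q_2 = (0.8468, -0.5293, 0.0529).

Q = [[0.2182, 0.8468], [0.4364, -0.5293], [0.8729, 0.0529]], R = [[4.5826, -0.2182], [0.0000, 3.5989]]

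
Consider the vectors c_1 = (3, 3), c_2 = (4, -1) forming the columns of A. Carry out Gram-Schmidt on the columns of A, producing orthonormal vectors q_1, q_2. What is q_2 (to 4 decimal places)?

c_1 = (3, 3); ‖c_1‖ = 4.2426, so q_1 = (0.7071, 0.7071).
q_1·c_2 = 0.7071·4 + 0.7071·(-1) = 2.1213.
u_2 = c_2 − 2.1213·q_1 = (2.5000, -2.5000).
‖u_2‖ = 3.5355, so q_2 = (0.7071, -0.7071).

q_2 = (0.7071, -0.7071)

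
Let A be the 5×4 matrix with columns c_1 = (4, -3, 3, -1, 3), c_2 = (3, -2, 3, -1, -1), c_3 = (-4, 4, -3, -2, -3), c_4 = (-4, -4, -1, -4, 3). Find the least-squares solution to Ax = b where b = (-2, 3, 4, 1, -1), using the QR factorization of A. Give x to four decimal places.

x = (-0.2133, 0.3068, 0.1370, -0.2095)

c_1 = (4, -3, 3, -1, 3); ‖c_1‖ = 6.6332, so e_1 = (0.6030, -0.4523, 0.4523, -0.1508, 0.4523).
e_1·c_2 = 0.6030·3 + (-0.4523)·(-2) + 0.4523·3 + (-0.1508)·(-1) + 0.4523·(-1) = 3.7689.
u_2 = c_2 − 3.7689·e_1 = (0.7273, -0.2955, 1.2955, -0.4318, -2.7045).
‖u_2‖ = 3.1298, so e_2 = (0.2324, -0.0944, 0.4139, -0.1380, -0.8641).
e_1·c_3 = 0.6030·(-4) + (-0.4523)·4 + 0.4523·(-3) + (-0.1508)·(-2) + 0.4523·(-3) = -6.6332; e_2·c_3 = 0.2324·(-4) + (-0.0944)·4 + 0.4139·(-3) + (-0.1380)·(-2) + (-0.8641)·(-3) = 0.3195.
u_3 = c_3 + 6.6332·e_1 − 0.3195·e_2 = (-0.0742, 1.0302, -0.1323, -2.9559, 0.2761).
‖u_3‖ = 3.1461, so e_3 = (-0.0236, 0.3274, -0.0420, -0.9396, 0.0878).
e_1·c_4 = 0.6030·(-4) + (-0.4523)·(-4) + 0.4523·(-1) + (-0.1508)·(-4) + 0.4523·3 = 0.9045; e_2·c_4 = 0.2324·(-4) + (-0.0944)·(-4) + 0.4139·(-1) + (-0.1380)·(-4) + (-0.8641)·3 = -3.0063; e_3·c_4 = (-0.0236)·(-4) + 0.3274·(-4) + (-0.0420)·(-1) + (-0.9396)·(-4) + 0.0878·3 = 2.8482.
u_4 = c_4 − 0.9045·e_1 + 3.0063·e_2 − 2.8482·e_3 = (-3.7797, -4.8073, -0.0450, -1.6024, -0.2569).
‖u_4‖ = 6.3271, so e_4 = (-0.5974, -0.7598, -0.0071, -0.2533, -0.0406).
Qᵀb = (-1.3568, 1.6339, -0.1659, -1.3258).
Back-substitute: x_4 = -1.3258/6.3271 = -0.2095.
x_3 = (-0.1659 − 2.8482·(-0.2095))/3.1461 = 0.1370.
x_2 = (1.6339 − 0.3195·0.1370 + 3.0063·(-0.2095))/3.1298 = 0.3068.
x_1 = (-1.3568 − 3.7689·0.3068 + 6.6332·0.1370 − 0.9045·(-0.2095))/6.6332 = -0.2133.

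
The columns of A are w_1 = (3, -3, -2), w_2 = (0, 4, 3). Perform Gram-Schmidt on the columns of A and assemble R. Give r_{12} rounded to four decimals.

r_{12} = -3.8376

w_1 = (3, -3, -2); ‖w_1‖ = 4.6904, so q_1 = (0.6396, -0.6396, -0.4264).
r_{12} = q_1·w_2 = -3.8376.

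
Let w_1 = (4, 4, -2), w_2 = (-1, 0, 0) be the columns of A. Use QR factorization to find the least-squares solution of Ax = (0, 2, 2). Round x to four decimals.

e_1 = w_1/‖w_1‖ = (4, 4, -2)/6.0000 = (0.6667, 0.6667, -0.3333).
r_{12} = e_1·w_2 = -0.6667.
u_2 = w_2 + 0.6667·e_1 = (-0.5556, 0.4444, -0.2222).
‖u_2‖ = 0.7454, so e_2 = (-0.7454, 0.5963, -0.2981).
Qᵀb = (0.6667, 0.5963).
Back-substitute: x_2 = 0.5963/0.7454 = 0.8000.
x_1 = (0.6667 + 0.6667·0.8000)/6.0000 = 0.2000.

x = (0.2000, 0.8000)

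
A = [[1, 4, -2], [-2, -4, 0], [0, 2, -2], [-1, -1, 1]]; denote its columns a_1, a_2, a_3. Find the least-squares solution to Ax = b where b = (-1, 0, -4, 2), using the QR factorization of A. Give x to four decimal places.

x = (-0.6667, 0.5000, 1.8333)

a_1 = (1, -2, 0, -1); ‖a_1‖ = 2.4495, so q_1 = (0.4082, -0.8165, 0.0000, -0.4082).
q_1·a_2 = 0.4082·4 + (-0.8165)·(-4) + 0.0000·2 + (-0.4082)·(-1) = 5.3072.
u_2 = a_2 − 5.3072·q_1 = (1.8333, 0.3333, 2.0000, 1.1667).
‖u_2‖ = 2.9721, so q_2 = (0.6168, 0.1122, 0.6729, 0.3925).
q_1·a_3 = 0.4082·(-2) + (-0.8165)·0 + 0.0000·(-2) + (-0.4082)·1 = -1.2247; q_2·a_3 = 0.6168·(-2) + 0.1122·0 + 0.6729·(-2) + 0.3925·1 = -2.1870.
u_3 = a_3 + 1.2247·q_1 + 2.1870·q_2 = (-0.1509, -0.7547, -0.5283, 1.3585).
‖u_3‖ = 1.6483, so q_3 = (-0.0916, -0.4579, -0.3205, 0.8242).
Qᵀb = (-1.2247, -2.5235, 3.0219).
Back-substitute: x_3 = 3.0219/1.6483 = 1.8333.
x_2 = (-2.5235 + 2.1870·1.8333)/2.9721 = 0.5000.
x_1 = (-1.2247 − 5.3072·0.5000 + 1.2247·1.8333)/2.4495 = -0.6667.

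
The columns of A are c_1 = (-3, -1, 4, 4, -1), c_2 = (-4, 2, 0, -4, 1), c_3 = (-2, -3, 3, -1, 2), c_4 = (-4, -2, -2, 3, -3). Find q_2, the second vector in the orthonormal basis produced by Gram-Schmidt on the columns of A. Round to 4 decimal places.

q_2 = (-0.7495, 0.3068, 0.1087, -0.5592, 0.1398)

q_1 = c_1/‖c_1‖ = (-3, -1, 4, 4, -1)/6.5574 = (-0.4575, -0.1525, 0.6100, 0.6100, -0.1525).
r_{12} = q_1·c_2 = -1.0675.
u_2 = c_2 + 1.0675·q_1 = (-4.4884, 1.8372, 0.6512, -3.3488, 0.8372).
‖u_2‖ = 5.9884, so q_2 = (-0.7495, 0.3068, 0.1087, -0.5592, 0.1398).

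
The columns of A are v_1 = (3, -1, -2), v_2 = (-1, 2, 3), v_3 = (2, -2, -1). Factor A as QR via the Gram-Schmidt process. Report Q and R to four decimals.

Q = [[0.8018, 0.5864, 0.1155], [-0.2673, 0.5246, -0.8083], [-0.5345, 0.6172, 0.5774]], R = [[3.7417, -2.9399, 2.6726], [0.0000, 2.3146, -0.4938], [0.0000, 0.0000, 1.2702]]

e_1 = v_1/‖v_1‖ = (3, -1, -2)/3.7417 = (0.8018, -0.2673, -0.5345).
r_{12} = e_1·v_2 = -2.9399.
u_2 = v_2 + 2.9399·e_1 = (1.3571, 1.2143, 1.4286).
‖u_2‖ = 2.3146, so e_2 = (0.5864, 0.5246, 0.6172).
r_{13} = e_1·v_3 = 2.6726; r_{23} = e_2·v_3 = -0.4938.
u_3 = v_3 − 2.6726·e_1 + 0.4938·e_2 = (0.1467, -1.0267, 0.7333).
‖u_3‖ = 1.2702, so e_3 = (0.1155, -0.8083, 0.5774).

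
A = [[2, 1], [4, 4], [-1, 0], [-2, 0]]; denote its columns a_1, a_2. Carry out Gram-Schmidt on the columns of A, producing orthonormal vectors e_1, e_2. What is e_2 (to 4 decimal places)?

e_2 = (-0.2189, 0.5572, 0.3582, 0.7164)

a_1 = (2, 4, -1, -2); ‖a_1‖ = 5.0000, so e_1 = (0.4000, 0.8000, -0.2000, -0.4000).
e_1·a_2 = 0.4000·1 + 0.8000·4 + (-0.2000)·0 + (-0.4000)·0 = 3.6000.
u_2 = a_2 − 3.6000·e_1 = (-0.4400, 1.1200, 0.7200, 1.4400).
‖u_2‖ = 2.0100, so e_2 = (-0.2189, 0.5572, 0.3582, 0.7164).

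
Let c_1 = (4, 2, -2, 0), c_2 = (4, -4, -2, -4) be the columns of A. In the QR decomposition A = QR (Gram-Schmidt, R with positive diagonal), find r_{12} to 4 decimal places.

q_1 = c_1/‖c_1‖ = (4, 2, -2, 0)/4.8990 = (0.8165, 0.4082, -0.4082, 0.0000).
r_{12} = q_1·c_2 = 2.4495.

r_{12} = 2.4495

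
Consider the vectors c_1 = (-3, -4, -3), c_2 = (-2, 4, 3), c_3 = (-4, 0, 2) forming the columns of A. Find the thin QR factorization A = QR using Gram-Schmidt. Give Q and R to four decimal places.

Q = [[-0.5145, -0.8575, 0.0000], [-0.6860, 0.4116, -0.6000], [-0.5145, 0.3087, 0.8000]], R = [[5.8310, -3.2585, 1.0290], [0.0000, 4.2875, 4.0474], [0.0000, 0.0000, 1.6000]]

c_1 = (-3, -4, -3); ‖c_1‖ = 5.8310, so e_1 = (-0.5145, -0.6860, -0.5145).
e_1·c_2 = (-0.5145)·(-2) + (-0.6860)·4 + (-0.5145)·3 = -3.2585.
u_2 = c_2 + 3.2585·e_1 = (-3.6765, 1.7647, 1.3235).
‖u_2‖ = 4.2875, so e_2 = (-0.8575, 0.4116, 0.3087).
e_1·c_3 = (-0.5145)·(-4) + (-0.6860)·0 + (-0.5145)·2 = 1.0290; e_2·c_3 = (-0.8575)·(-4) + 0.4116·0 + 0.3087·2 = 4.0474.
u_3 = c_3 − 1.0290·e_1 − 4.0474·e_2 = (0.0000, -0.9600, 1.2800).
‖u_3‖ = 1.6000, so e_3 = (0.0000, -0.6000, 0.8000).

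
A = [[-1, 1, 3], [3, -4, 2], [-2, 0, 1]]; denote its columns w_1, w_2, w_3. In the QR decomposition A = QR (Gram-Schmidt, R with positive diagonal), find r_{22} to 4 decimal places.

e_1 = w_1/‖w_1‖ = (-1, 3, -2)/3.7417 = (-0.2673, 0.8018, -0.5345).
r_{12} = e_1·w_2 = -3.4744.
u_2 = w_2 + 3.4744·e_1 = (0.0714, -1.2143, -1.8571).
r_{22} = ‖u_2‖ = 2.2200.

r_{22} = 2.2200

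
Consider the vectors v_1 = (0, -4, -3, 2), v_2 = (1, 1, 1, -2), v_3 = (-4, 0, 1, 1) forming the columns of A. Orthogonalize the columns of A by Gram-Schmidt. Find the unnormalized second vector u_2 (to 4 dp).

v_1 = (0, -4, -3, 2); ‖v_1‖ = 5.3852, so e_1 = (0.0000, -0.7428, -0.5571, 0.3714).
e_1·v_2 = 0.0000·1 + (-0.7428)·1 + (-0.5571)·1 + 0.3714·(-2) = -2.0426.
u_2 = v_2 + 2.0426·e_1 = (1.0000, -0.5172, -0.1379, -1.2414).

u_2 = (1.0000, -0.5172, -0.1379, -1.2414)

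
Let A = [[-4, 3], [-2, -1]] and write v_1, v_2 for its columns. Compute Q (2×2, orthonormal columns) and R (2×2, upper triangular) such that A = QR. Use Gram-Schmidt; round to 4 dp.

e_1 = v_1/‖v_1‖ = (-4, -2)/4.4721 = (-0.8944, -0.4472).
r_{12} = e_1·v_2 = -2.2361.
u_2 = v_2 + 2.2361·e_1 = (1.0000, -2.0000).
‖u_2‖ = 2.2361, so e_2 = (0.4472, -0.8944).

Q = [[-0.8944, 0.4472], [-0.4472, -0.8944]], R = [[4.4721, -2.2361], [0.0000, 2.2361]]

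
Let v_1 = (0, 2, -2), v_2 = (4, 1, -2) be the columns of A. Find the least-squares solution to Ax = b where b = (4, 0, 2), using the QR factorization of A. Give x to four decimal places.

v_1 = (0, 2, -2); ‖v_1‖ = 2.8284, so q_1 = (0.0000, 0.7071, -0.7071).
q_1·v_2 = 0.0000·4 + 0.7071·1 + (-0.7071)·(-2) = 2.1213.
u_2 = v_2 − 2.1213·q_1 = (4.0000, -0.5000, -0.5000).
‖u_2‖ = 4.0620, so q_2 = (0.9847, -0.1231, -0.1231).
Qᵀb = (-1.4142, 3.6927).
Back-substitute: x_2 = 3.6927/4.0620 = 0.9091.
x_1 = (-1.4142 − 2.1213·0.9091)/2.8284 = -1.1818.

x = (-1.1818, 0.9091)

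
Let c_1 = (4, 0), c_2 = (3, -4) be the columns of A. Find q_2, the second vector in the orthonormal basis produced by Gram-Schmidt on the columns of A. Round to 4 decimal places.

c_1 = (4, 0); ‖c_1‖ = 4.0000, so q_1 = (1.0000, 0.0000).
q_1·c_2 = 1.0000·3 + 0.0000·(-4) = 3.0000.
u_2 = c_2 − 3.0000·q_1 = (0.0000, -4.0000).
‖u_2‖ = 4.0000, so q_2 = (0.0000, -1.0000).

q_2 = (0.0000, -1.0000)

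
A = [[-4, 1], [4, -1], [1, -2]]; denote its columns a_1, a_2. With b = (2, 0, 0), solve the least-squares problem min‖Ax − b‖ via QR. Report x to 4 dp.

a_1 = (-4, 4, 1); ‖a_1‖ = 5.7446, so q_1 = (-0.6963, 0.6963, 0.1741).
q_1·a_2 = (-0.6963)·1 + 0.6963·(-1) + 0.1741·(-2) = -1.7408.
u_2 = a_2 + 1.7408·q_1 = (-0.2121, 0.2121, -1.6970).
‖u_2‖ = 1.7233, so q_2 = (-0.1231, 0.1231, -0.9847).
Qᵀb = (-1.3926, -0.2462).
Back-substitute: x_2 = -0.2462/1.7233 = -0.1429.
x_1 = (-1.3926 + 1.7408·(-0.1429))/5.7446 = -0.2857.

x = (-0.2857, -0.1429)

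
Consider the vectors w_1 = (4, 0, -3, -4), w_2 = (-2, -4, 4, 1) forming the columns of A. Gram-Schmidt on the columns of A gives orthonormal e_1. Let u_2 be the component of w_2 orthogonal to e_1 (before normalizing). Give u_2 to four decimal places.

e_1 = w_1/‖w_1‖ = (4, 0, -3, -4)/6.4031 = (0.6247, 0.0000, -0.4685, -0.6247).
r_{12} = e_1·w_2 = -3.7482.
u_2 = w_2 + 3.7482·e_1 = (0.3415, -4.0000, 2.2439, -1.3415).

u_2 = (0.3415, -4.0000, 2.2439, -1.3415)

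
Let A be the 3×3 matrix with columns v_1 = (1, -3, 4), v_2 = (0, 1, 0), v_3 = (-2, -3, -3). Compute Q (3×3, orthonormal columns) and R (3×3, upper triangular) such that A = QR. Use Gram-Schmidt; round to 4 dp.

e_1 = v_1/‖v_1‖ = (1, -3, 4)/5.0990 = (0.1961, -0.5883, 0.7845).
r_{12} = e_1·v_2 = -0.5883.
u_2 = v_2 + 0.5883·e_1 = (0.1154, 0.6538, 0.4615).
‖u_2‖ = 0.8086, so e_2 = (0.1427, 0.8086, 0.5708).
r_{13} = e_1·v_3 = -0.9806; r_{23} = e_2·v_3 = -4.4236.
u_3 = v_3 + 0.9806·e_1 + 4.4236·e_2 = (-1.1765, 0.0000, 0.2941).
‖u_3‖ = 1.2127, so e_3 = (-0.9701, 0.0000, 0.2425).

Q = [[0.1961, 0.1427, -0.9701], [-0.5883, 0.8086, 0.0000], [0.7845, 0.5708, 0.2425]], R = [[5.0990, -0.5883, -0.9806], [0.0000, 0.8086, -4.4236], [0.0000, 0.0000, 1.2127]]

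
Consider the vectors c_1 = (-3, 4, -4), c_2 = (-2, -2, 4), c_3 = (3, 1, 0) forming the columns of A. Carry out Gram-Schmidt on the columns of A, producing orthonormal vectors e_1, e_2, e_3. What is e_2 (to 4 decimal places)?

c_1 = (-3, 4, -4); ‖c_1‖ = 6.4031, so e_1 = (-0.4685, 0.6247, -0.6247).
e_1·c_2 = (-0.4685)·(-2) + 0.6247·(-2) + (-0.6247)·4 = -2.8111.
u_2 = c_2 + 2.8111·e_1 = (-3.3171, -0.2439, 2.2439).
‖u_2‖ = 4.0122, so e_2 = (-0.8268, -0.0608, 0.5593).

e_2 = (-0.8268, -0.0608, 0.5593)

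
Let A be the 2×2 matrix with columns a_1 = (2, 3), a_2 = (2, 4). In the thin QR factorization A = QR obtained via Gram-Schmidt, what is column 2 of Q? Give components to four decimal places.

q_1 = a_1/‖a_1‖ = (2, 3)/3.6056 = (0.5547, 0.8321).
r_{12} = q_1·a_2 = 4.4376.
u_2 = a_2 − 4.4376·q_1 = (-0.4615, 0.3077).
‖u_2‖ = 0.5547, so q_2 = (-0.8321, 0.5547).

q_2 = (-0.8321, 0.5547)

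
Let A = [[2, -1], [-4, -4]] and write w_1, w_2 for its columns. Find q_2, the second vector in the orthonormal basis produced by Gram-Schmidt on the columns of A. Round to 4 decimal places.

q_2 = (-0.8944, -0.4472)

q_1 = w_1/‖w_1‖ = (2, -4)/4.4721 = (0.4472, -0.8944).
r_{12} = q_1·w_2 = 3.1305.
u_2 = w_2 − 3.1305·q_1 = (-2.4000, -1.2000).
‖u_2‖ = 2.6833, so q_2 = (-0.8944, -0.4472).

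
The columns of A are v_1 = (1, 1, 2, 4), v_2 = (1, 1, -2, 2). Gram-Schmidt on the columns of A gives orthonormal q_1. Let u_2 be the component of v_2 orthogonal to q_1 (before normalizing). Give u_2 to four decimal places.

v_1 = (1, 1, 2, 4); ‖v_1‖ = 4.6904, so q_1 = (0.2132, 0.2132, 0.4264, 0.8528).
q_1·v_2 = 0.2132·1 + 0.2132·1 + 0.4264·(-2) + 0.8528·2 = 1.2792.
u_2 = v_2 − 1.2792·q_1 = (0.7273, 0.7273, -2.5455, 0.9091).

u_2 = (0.7273, 0.7273, -2.5455, 0.9091)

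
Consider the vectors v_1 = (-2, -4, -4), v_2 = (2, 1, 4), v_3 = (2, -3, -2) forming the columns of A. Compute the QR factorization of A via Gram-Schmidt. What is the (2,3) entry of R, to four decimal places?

v_1 = (-2, -4, -4); ‖v_1‖ = 6.0000, so q_1 = (-0.3333, -0.6667, -0.6667).
q_1·v_2 = (-0.3333)·2 + (-0.6667)·1 + (-0.6667)·4 = -4.0000.
u_2 = v_2 + 4.0000·q_1 = (0.6667, -1.6667, 1.3333).
‖u_2‖ = 2.2361, so q_2 = (0.2981, -0.7454, 0.5963).
r_{23} = q_2·v_3 = 1.6398.

r_{23} = 1.6398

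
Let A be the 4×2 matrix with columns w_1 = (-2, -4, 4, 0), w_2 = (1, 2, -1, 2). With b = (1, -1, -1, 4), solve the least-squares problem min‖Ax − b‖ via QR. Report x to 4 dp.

x = (0.5610, 1.5854)

w_1 = (-2, -4, 4, 0); ‖w_1‖ = 6.0000, so q_1 = (-0.3333, -0.6667, 0.6667, 0.0000).
q_1·w_2 = (-0.3333)·1 + (-0.6667)·2 + 0.6667·(-1) + 0.0000·2 = -2.3333.
u_2 = w_2 + 2.3333·q_1 = (0.2222, 0.4444, 0.5556, 2.0000).
‖u_2‖ = 2.1344, so q_2 = (0.1041, 0.2082, 0.2603, 0.9370).
Qᵀb = (-0.3333, 3.3838).
Back-substitute: x_2 = 3.3838/2.1344 = 1.5854.
x_1 = (-0.3333 + 2.3333·1.5854)/6.0000 = 0.5610.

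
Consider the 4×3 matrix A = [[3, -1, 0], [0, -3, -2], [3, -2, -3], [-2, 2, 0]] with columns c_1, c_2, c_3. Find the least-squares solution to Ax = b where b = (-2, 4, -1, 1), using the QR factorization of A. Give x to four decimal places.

c_1 = (3, 0, 3, -2); ‖c_1‖ = 4.6904, so e_1 = (0.6396, 0.0000, 0.6396, -0.4264).
e_1·c_2 = 0.6396·(-1) + 0.0000·(-3) + 0.6396·(-2) + (-0.4264)·2 = -2.7716.
u_2 = c_2 + 2.7716·e_1 = (0.7727, -3.0000, -0.2273, 0.8182).
‖u_2‖ = 3.2122, so e_2 = (0.2406, -0.9339, -0.0708, 0.2547).
e_1·c_3 = 0.6396·0 + 0.0000·(-2) + 0.6396·(-3) + (-0.4264)·0 = -1.9188; e_2·c_3 = 0.2406·0 + (-0.9339)·(-2) + (-0.0708)·(-3) + 0.2547·0 = 2.0801.
u_3 = c_3 + 1.9188·e_1 − 2.0801·e_2 = (0.7269, -0.0573, -1.6256, -1.3480).
‖u_3‖ = 2.2341, so e_3 = (0.3254, -0.0256, -0.7276, -0.6034).
Qᵀb = (-2.3452, -3.8914, -0.6290).
Back-substitute: x_3 = -0.6290/2.2341 = -0.2816.
x_2 = (-3.8914 − 2.0801·(-0.2816))/3.2122 = -1.0291.
x_1 = (-2.3452 + 2.7716·(-1.0291) + 1.9188·(-0.2816))/4.6904 = -1.2233.

x = (-1.2233, -1.0291, -0.2816)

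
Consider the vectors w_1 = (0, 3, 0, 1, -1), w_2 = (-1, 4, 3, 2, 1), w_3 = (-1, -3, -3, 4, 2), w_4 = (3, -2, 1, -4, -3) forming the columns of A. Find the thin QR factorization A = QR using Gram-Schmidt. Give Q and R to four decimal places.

q_1 = w_1/‖w_1‖ = (0, 3, 0, 1, -1)/3.3166 = (0.0000, 0.9045, 0.0000, 0.3015, -0.3015).
r_{12} = q_1·w_2 = 3.9196.
u_2 = w_2 − 3.9196·q_1 = (-1.0000, 0.4545, 3.0000, 0.8182, 2.1818).
‖u_2‖ = 3.9543, so q_2 = (-0.2529, 0.1150, 0.7587, 0.2069, 0.5518).
r_{13} = q_1·w_3 = -2.1106; r_{23} = q_2·w_3 = -0.4368.
u_3 = w_3 + 2.1106·q_1 + 0.4368·q_2 = (-1.1105, -1.0407, -2.6686, 4.7267, 1.6047).
‖u_3‖ = 5.8613, so q_3 = (-0.1895, -0.1776, -0.4553, 0.8064, 0.2738).
r_{14} = q_1·w_4 = -2.1106; r_{24} = q_2·w_4 = -2.7128; r_{34} = q_3·w_4 = -4.7156.
u_4 = w_4 + 2.1106·q_1 + 2.7128·q_2 + 4.7156·q_3 = (1.4205, -0.6163, 0.9112, 1.0005, -0.8485).
‖u_4‖ = 2.2246, so q_4 = (0.6385, -0.2771, 0.4096, 0.4497, -0.3814).

Q = [[0.0000, -0.2529, -0.1895, 0.6385], [0.9045, 0.1150, -0.1776, -0.2771], [0.0000, 0.7587, -0.4553, 0.4096], [0.3015, 0.2069, 0.8064, 0.4497], [-0.3015, 0.5518, 0.2738, -0.3814]], R = [[3.3166, 3.9196, -2.1106, -2.1106], [0.0000, 3.9543, -0.4368, -2.7128], [0.0000, 0.0000, 5.8613, -4.7156], [0.0000, 0.0000, 0.0000, 2.2246]]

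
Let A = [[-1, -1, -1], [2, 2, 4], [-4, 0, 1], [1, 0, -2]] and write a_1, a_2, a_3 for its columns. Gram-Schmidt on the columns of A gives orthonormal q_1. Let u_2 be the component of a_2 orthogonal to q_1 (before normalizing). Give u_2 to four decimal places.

u_2 = (-0.7727, 1.5455, 0.9091, -0.2273)

a_1 = (-1, 2, -4, 1); ‖a_1‖ = 4.6904, so q_1 = (-0.2132, 0.4264, -0.8528, 0.2132).
q_1·a_2 = (-0.2132)·(-1) + 0.4264·2 + (-0.8528)·0 + 0.2132·0 = 1.0660.
u_2 = a_2 − 1.0660·q_1 = (-0.7727, 1.5455, 0.9091, -0.2273).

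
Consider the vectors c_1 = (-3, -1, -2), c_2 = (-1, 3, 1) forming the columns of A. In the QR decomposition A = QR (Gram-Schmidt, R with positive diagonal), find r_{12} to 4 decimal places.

q_1 = c_1/‖c_1‖ = (-3, -1, -2)/3.7417 = (-0.8018, -0.2673, -0.5345).
r_{12} = q_1·c_2 = -0.5345.

r_{12} = -0.5345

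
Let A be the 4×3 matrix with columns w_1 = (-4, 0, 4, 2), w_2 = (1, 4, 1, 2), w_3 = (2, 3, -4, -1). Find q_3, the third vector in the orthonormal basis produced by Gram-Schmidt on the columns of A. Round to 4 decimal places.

w_1 = (-4, 0, 4, 2); ‖w_1‖ = 6.0000, so q_1 = (-0.6667, 0.0000, 0.6667, 0.3333).
q_1·w_2 = (-0.6667)·1 + 0.0000·4 + 0.6667·1 + 0.3333·2 = 0.6667.
u_2 = w_2 − 0.6667·q_1 = (1.4444, 4.0000, 0.5556, 1.7778).
‖u_2‖ = 4.6428, so q_2 = (0.3111, 0.8615, 0.1197, 0.3829).
q_1·w_3 = (-0.6667)·2 + 0.0000·3 + 0.6667·(-4) + 0.3333·(-1) = -4.3333; q_2·w_3 = 0.3111·2 + 0.8615·3 + 0.1197·(-4) + 0.3829·(-1) = 2.3453.
u_3 = w_3 + 4.3333·q_1 − 2.3453·q_2 = (-1.6186, 0.9794, -1.3918, -0.4536).
‖u_3‖ = 2.3920, so q_3 = (-0.6767, 0.4094, -0.5818, -0.1896).

q_3 = (-0.6767, 0.4094, -0.5818, -0.1896)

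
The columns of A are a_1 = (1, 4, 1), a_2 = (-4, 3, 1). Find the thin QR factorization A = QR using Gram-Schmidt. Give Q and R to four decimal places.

a_1 = (1, 4, 1); ‖a_1‖ = 4.2426, so q_1 = (0.2357, 0.9428, 0.2357).
q_1·a_2 = 0.2357·(-4) + 0.9428·3 + 0.2357·1 = 2.1213.
u_2 = a_2 − 2.1213·q_1 = (-4.5000, 1.0000, 0.5000).
‖u_2‖ = 4.6368, so q_2 = (-0.9705, 0.2157, 0.1078).

Q = [[0.2357, -0.9705], [0.9428, 0.2157], [0.2357, 0.1078]], R = [[4.2426, 2.1213], [0.0000, 4.6368]]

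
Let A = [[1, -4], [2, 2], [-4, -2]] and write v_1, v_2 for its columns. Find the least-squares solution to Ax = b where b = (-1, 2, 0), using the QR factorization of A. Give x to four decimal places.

x = (0.0182, 0.3273)

q_1 = v_1/‖v_1‖ = (1, 2, -4)/4.5826 = (0.2182, 0.4364, -0.8729).
r_{12} = q_1·v_2 = 1.7457.
u_2 = v_2 − 1.7457·q_1 = (-4.3810, 1.2381, -0.4762).
‖u_2‖ = 4.5774, so q_2 = (-0.9571, 0.2705, -0.1040).
Qᵀb = (0.6547, 1.4981).
Back-substitute: x_2 = 1.4981/4.5774 = 0.3273.
x_1 = (0.6547 − 1.7457·0.3273)/4.5826 = 0.0182.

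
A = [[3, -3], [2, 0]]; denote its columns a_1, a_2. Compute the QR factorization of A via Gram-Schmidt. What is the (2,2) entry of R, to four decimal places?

q_1 = a_1/‖a_1‖ = (3, 2)/3.6056 = (0.8321, 0.5547).
r_{12} = q_1·a_2 = -2.4962.
u_2 = a_2 + 2.4962·q_1 = (-0.9231, 1.3846).
r_{22} = ‖u_2‖ = 1.6641.

r_{22} = 1.6641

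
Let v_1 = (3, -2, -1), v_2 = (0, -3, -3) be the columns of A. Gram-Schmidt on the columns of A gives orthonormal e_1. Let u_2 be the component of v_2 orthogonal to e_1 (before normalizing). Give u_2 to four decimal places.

u_2 = (-1.9286, -1.7143, -2.3571)

e_1 = v_1/‖v_1‖ = (3, -2, -1)/3.7417 = (0.8018, -0.5345, -0.2673).
r_{12} = e_1·v_2 = 2.4054.
u_2 = v_2 − 2.4054·e_1 = (-1.9286, -1.7143, -2.3571).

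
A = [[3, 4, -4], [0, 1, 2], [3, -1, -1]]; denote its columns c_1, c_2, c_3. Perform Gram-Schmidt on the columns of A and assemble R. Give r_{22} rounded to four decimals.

q_1 = c_1/‖c_1‖ = (3, 0, 3)/4.2426 = (0.7071, 0.0000, 0.7071).
r_{12} = q_1·c_2 = 2.1213.
u_2 = c_2 − 2.1213·q_1 = (2.5000, 1.0000, -2.5000).
r_{22} = ‖u_2‖ = 3.6742.

r_{22} = 3.6742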